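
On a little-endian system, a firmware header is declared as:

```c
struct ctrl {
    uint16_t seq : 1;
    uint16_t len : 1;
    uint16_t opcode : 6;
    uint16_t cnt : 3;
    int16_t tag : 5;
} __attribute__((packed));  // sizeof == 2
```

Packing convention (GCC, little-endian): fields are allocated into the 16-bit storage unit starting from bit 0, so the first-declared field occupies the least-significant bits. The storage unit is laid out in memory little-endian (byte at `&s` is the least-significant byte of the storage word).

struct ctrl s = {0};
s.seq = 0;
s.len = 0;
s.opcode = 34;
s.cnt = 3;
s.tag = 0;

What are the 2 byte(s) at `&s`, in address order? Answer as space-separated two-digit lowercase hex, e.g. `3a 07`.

seq (1b) val=0 bits=0x0 at bit 0: 0x0000
len (1b) val=0 bits=0x0 at bit 1: 0x0000
opcode (6b) val=34 bits=0x22 at bit 2: 0x0088
cnt (3b) val=3 bits=0x3 at bit 8: 0x0388
tag (5b) val=0 bits=0x0 at bit 11: 0x0388
word = 0x0388 → little-endian bytes:
  [0]=0x88  [1]=0x03

88 03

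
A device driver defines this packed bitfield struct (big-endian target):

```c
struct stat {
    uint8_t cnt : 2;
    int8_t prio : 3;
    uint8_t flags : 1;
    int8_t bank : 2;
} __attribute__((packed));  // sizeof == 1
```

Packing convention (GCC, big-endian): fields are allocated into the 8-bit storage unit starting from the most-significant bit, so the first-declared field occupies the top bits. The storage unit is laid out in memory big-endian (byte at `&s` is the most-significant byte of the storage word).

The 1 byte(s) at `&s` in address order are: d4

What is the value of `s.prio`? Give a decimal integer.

[0]=0xd4 (big-endian) → word 0xd4
cnt:2 @ bit 6 → (0xd4>>6)&0x3 = 0x3
prio:3 @ bit 3 → (0xd4>>3)&0x7 = 0x2  ←
flags:1 @ bit 2 → (0xd4>>2)&0x1 = 0x1
bank:2 @ bit 0 → (0xd4>>0)&0x3 = 0x0
prio signed 3b, MSB=0: value = 2

2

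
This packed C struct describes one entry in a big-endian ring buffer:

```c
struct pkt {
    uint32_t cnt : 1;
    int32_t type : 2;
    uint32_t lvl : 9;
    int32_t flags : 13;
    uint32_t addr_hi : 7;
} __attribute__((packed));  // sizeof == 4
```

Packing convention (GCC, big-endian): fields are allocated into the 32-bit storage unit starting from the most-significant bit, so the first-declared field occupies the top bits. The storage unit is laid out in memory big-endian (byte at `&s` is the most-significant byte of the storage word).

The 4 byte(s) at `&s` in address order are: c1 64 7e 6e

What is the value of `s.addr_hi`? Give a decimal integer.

110

[0]=0xc1 [1]=0x64 [2]=0x7e [3]=0x6e (big-endian) → word 0xc1647e6e
cnt [31+:1] = (word>>31) & 0x1 = 1
type [29+:2] = (word>>29) & 0x3 = 2
lvl [20+:9] = (word>>20) & 0x1ff = 22
flags [7+:13] = (word>>7) & 0x1fff = 2300
addr_hi [0+:7] = (word>>0) & 0x7f = 110  ←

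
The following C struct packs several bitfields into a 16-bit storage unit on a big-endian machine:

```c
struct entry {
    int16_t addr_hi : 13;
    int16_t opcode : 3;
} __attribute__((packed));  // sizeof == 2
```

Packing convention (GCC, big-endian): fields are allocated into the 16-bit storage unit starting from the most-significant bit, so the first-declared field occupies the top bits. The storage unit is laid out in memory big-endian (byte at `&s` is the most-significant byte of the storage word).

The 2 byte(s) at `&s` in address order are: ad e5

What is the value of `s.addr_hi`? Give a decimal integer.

-2628

[0]=0xad [1]=0xe5 (big-endian) → word 0xade5
addr_hi [3+:13] = (word>>3) & 0x1fff = 5564  ←
opcode [0+:3] = (word>>0) & 0x7 = 5
addr_hi signed 13b, MSB=1: 5564 - 8192 = -2628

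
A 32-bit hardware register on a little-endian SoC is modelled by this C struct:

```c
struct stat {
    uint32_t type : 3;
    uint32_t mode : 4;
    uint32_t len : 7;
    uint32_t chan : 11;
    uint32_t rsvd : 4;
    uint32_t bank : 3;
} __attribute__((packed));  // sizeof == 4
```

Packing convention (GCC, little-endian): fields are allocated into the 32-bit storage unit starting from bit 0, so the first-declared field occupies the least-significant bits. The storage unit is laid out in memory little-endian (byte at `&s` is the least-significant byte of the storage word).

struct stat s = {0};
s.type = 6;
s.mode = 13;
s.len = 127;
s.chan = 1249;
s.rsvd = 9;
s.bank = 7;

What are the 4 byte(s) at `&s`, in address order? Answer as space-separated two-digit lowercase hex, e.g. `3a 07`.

ee 7f 38 f3

type:3 = 6 → 0x6 << 0 → word 0x00000006
mode:4 = 13 → 0xd << 3 → word 0x0000006e
len:7 = 127 → 0x7f << 7 → word 0x00003fee
chan:11 = 1249 → 0x4e1 << 14 → word 0x01387fee
rsvd:4 = 9 → 0x9 << 25 → word 0x13387fee
bank:3 = 7 → 0x7 << 29 → word 0xf3387fee
word = 0xf3387fee → little-endian bytes:
  [0]=0xee  [1]=0x7f  [2]=0x38  [3]=0xf3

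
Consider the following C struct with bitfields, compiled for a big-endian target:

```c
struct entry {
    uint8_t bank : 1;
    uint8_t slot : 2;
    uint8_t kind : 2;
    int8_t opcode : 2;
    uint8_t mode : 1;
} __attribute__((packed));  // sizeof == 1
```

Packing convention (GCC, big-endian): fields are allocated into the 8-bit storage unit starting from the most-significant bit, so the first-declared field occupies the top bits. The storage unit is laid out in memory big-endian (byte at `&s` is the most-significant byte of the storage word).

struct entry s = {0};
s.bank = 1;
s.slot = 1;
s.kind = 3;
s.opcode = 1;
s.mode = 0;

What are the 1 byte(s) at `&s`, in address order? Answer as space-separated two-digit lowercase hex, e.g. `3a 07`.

ba

bank (1b) val=1 bits=0x1 at bit 7: 0x80
slot (2b) val=1 bits=0x1 at bit 5: 0xa0
kind (2b) val=3 bits=0x3 at bit 3: 0xb8
opcode (2b) val=1 bits=0x1 at bit 1: 0xba
mode (1b) val=0 bits=0x0 at bit 0: 0xba
word = 0xba → big-endian bytes:
  [0]=0xba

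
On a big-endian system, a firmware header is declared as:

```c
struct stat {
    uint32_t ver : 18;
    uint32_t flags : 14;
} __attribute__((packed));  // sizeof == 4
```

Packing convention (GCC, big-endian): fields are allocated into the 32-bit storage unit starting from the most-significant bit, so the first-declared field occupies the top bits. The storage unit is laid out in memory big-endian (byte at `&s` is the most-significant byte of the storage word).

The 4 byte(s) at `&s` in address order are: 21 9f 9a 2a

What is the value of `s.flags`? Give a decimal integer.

6698

[0]=0x21 [1]=0x9f [2]=0x9a [3]=0x2a (big-endian) → word 0x219f9a2a
ver [14+:18] = (word>>14) & 0x3ffff = 34430
flags [0+:14] = (word>>0) & 0x3fff = 6698  ←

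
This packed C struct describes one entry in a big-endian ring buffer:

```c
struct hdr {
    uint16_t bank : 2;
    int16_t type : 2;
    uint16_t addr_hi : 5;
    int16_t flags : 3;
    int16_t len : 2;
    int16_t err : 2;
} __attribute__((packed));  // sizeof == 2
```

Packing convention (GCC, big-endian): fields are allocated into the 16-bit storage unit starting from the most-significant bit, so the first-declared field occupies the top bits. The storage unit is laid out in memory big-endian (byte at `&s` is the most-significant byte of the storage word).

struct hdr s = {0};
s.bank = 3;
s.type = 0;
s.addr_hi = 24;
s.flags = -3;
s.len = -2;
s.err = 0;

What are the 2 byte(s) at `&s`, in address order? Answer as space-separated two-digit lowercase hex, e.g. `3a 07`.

bank (2b) val=3 bits=0x3 at bit 14: 0xc000
type (2b) val=0 bits=0x0 at bit 12: 0xc000
addr_hi (5b) val=24 bits=0x18 at bit 7: 0xcc00
flags (3b) val=-3 bits=0x5 at bit 4: 0xcc50
len (2b) val=-2 bits=0x2 at bit 2: 0xcc58
err (2b) val=0 bits=0x0 at bit 0: 0xcc58
word = 0xcc58 → big-endian bytes:
  [0]=0xcc  [1]=0x58

cc 58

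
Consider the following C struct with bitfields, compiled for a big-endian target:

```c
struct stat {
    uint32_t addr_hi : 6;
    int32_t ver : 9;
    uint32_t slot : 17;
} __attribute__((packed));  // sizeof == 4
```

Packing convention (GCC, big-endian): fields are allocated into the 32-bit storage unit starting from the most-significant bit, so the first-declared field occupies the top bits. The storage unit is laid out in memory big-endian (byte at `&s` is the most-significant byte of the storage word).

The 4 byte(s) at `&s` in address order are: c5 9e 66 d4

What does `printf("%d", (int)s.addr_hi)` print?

49

[0]=0xc5 [1]=0x9e [2]=0x66 [3]=0xd4 (big-endian) → word 0xc59e66d4
addr_hi [26+:6] = (word>>26) & 0x3f = 49  ←
ver [17+:9] = (word>>17) & 0x1ff = 207
slot [0+:17] = (word>>0) & 0x1ffff = 26324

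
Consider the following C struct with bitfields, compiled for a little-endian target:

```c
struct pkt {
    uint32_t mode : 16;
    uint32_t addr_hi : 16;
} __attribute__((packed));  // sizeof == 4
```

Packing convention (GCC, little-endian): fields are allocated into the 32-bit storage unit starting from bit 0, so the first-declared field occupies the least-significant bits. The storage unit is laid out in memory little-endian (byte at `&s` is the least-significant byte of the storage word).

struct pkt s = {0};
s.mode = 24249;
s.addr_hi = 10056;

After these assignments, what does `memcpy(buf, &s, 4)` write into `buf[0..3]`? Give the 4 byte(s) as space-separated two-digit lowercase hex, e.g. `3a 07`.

b9 5e 48 27

mode:16 = 24249 → 0x5eb9 << 0 → word 0x00005eb9
addr_hi:16 = 10056 → 0x2748 << 16 → word 0x27485eb9
word = 0x27485eb9 → little-endian bytes:
  [0]=0xb9  [1]=0x5e  [2]=0x48  [3]=0x27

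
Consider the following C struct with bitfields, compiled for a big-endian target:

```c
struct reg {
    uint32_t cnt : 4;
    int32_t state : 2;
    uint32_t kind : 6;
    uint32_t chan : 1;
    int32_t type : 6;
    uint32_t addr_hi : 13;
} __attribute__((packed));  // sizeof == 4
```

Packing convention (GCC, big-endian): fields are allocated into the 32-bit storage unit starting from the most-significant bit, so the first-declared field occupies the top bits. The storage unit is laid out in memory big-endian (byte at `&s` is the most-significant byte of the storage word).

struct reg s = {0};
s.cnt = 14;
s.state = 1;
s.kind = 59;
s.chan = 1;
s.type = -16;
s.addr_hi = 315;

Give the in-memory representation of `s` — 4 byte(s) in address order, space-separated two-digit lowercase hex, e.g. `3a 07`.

[28+:4] cnt=14 & 0xf = 0xe; word=0xe0000000
[26+:2] state=1 & 0x3 = 0x1; word=0xe4000000
[20+:6] kind=59 & 0x3f = 0x3b; word=0xe7b00000
[19+:1] chan=1 & 0x1 = 0x1; word=0xe7b80000
[13+:6] type=-16 & 0x3f = 0x30; word=0xe7be0000
[0+:13] addr_hi=315 & 0x1fff = 0x13b; word=0xe7be013b
word = 0xe7be013b → big-endian bytes:
  [0]=0xe7  [1]=0xbe  [2]=0x01  [3]=0x3b

e7 be 01 3b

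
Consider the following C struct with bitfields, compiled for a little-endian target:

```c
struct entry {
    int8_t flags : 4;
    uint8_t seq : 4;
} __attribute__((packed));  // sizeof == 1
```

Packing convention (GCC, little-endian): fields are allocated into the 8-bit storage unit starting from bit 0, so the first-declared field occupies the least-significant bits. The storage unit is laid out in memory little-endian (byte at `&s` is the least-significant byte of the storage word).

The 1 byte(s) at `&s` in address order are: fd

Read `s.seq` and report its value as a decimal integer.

15

[0]=0xfd (little-endian) → word 0xfd
flags [0+:4] = (word>>0) & 0xf = 13
seq [4+:4] = (word>>4) & 0xf = 15  ←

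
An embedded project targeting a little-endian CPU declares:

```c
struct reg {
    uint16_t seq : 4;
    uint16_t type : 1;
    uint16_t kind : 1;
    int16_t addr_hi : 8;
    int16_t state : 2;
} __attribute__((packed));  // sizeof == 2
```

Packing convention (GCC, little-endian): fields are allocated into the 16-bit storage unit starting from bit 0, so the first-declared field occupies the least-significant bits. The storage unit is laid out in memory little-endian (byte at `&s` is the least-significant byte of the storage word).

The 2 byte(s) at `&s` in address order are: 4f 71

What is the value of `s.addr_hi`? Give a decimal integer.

[0]=0x4f [1]=0x71 (little-endian) → word 0x714f
seq [0+:4] = (word>>0) & 0xf = 15
type [4+:1] = (word>>4) & 0x1 = 0
kind [5+:1] = (word>>5) & 0x1 = 0
addr_hi [6+:8] = (word>>6) & 0xff = 197  ←
state [14+:2] = (word>>14) & 0x3 = 1
addr_hi signed 8b, MSB=1: 197 - 256 = -59

-59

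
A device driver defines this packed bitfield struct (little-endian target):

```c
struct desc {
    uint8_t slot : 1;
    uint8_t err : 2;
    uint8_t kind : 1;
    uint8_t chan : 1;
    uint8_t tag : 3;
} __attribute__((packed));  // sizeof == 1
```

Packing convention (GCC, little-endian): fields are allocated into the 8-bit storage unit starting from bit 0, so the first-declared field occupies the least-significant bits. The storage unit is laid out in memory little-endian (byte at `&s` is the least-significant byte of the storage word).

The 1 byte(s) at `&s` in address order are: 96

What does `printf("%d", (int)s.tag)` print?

4

[0]=0x96 (little-endian) → word 0x96
slot:1 @ bit 0 → (0x96>>0)&0x1 = 0x0
err:2 @ bit 1 → (0x96>>1)&0x3 = 0x3
kind:1 @ bit 3 → (0x96>>3)&0x1 = 0x0
chan:1 @ bit 4 → (0x96>>4)&0x1 = 0x1
tag:3 @ bit 5 → (0x96>>5)&0x7 = 0x4  ←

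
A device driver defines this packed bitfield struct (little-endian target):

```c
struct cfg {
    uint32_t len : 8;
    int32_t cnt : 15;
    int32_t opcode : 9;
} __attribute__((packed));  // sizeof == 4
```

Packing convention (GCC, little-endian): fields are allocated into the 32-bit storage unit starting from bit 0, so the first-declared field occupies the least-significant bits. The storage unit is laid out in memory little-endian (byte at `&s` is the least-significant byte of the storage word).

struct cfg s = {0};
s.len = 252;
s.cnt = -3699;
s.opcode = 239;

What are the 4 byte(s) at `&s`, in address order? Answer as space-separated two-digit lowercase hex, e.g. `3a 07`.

fc 8d f1 77

len:8 = 252 → 0xfc << 0 → word 0x000000fc
cnt:15 = -3699 → 0x718d << 8 → word 0x00718dfc
opcode:9 = 239 → 0xef << 23 → word 0x77f18dfc
word = 0x77f18dfc → little-endian bytes:
  [0]=0xfc  [1]=0x8d  [2]=0xf1  [3]=0x77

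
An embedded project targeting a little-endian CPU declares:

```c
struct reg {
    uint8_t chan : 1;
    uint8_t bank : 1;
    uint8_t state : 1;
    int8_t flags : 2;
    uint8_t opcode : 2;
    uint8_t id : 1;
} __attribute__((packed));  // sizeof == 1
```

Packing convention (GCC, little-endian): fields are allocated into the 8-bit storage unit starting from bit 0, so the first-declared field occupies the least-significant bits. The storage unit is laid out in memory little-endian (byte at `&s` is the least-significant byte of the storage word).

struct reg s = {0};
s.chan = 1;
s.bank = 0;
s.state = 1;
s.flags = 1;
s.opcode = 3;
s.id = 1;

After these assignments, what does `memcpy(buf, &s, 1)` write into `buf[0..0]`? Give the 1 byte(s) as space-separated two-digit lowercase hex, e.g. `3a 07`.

ed

chan (1b) val=1 bits=0x1 at bit 0: 0x01
bank (1b) val=0 bits=0x0 at bit 1: 0x01
state (1b) val=1 bits=0x1 at bit 2: 0x05
flags (2b) val=1 bits=0x1 at bit 3: 0x0d
opcode (2b) val=3 bits=0x3 at bit 5: 0x6d
id (1b) val=1 bits=0x1 at bit 7: 0xed
word = 0xed → little-endian bytes:
  [0]=0xed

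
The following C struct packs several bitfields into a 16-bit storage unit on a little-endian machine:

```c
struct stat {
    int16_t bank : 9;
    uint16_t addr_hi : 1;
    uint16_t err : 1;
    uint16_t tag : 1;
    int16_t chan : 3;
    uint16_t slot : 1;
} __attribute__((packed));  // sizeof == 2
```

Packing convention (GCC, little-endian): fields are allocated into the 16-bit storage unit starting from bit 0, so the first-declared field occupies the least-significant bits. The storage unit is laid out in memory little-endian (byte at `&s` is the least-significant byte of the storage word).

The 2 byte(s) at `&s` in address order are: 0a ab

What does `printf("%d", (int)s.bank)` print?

[0]=0x0a [1]=0xab (little-endian) → word 0xab0a
bank [0+:9] = (word>>0) & 0x1ff = 266  ←
addr_hi [9+:1] = (word>>9) & 0x1 = 1
err [10+:1] = (word>>10) & 0x1 = 0
tag [11+:1] = (word>>11) & 0x1 = 1
chan [12+:3] = (word>>12) & 0x7 = 2
slot [15+:1] = (word>>15) & 0x1 = 1
bank signed 9b, MSB=1: 266 - 512 = -246

-246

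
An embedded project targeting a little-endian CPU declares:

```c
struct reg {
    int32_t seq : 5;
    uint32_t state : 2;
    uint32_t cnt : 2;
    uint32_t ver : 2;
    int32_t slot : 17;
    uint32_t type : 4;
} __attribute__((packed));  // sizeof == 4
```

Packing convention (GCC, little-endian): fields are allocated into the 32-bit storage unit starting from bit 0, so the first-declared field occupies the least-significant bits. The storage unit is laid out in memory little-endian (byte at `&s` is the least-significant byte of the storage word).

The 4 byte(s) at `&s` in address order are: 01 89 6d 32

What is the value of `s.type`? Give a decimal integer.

3

[0]=0x01 [1]=0x89 [2]=0x6d [3]=0x32 (little-endian) → word 0x326d8901
seq:5 @ bit 0 → (0x326d8901>>0)&0x1f = 0x1
state:2 @ bit 5 → (0x326d8901>>5)&0x3 = 0x0
cnt:2 @ bit 7 → (0x326d8901>>7)&0x3 = 0x2
ver:2 @ bit 9 → (0x326d8901>>9)&0x3 = 0x0
slot:17 @ bit 11 → (0x326d8901>>11)&0x1ffff = 0x4db1
type:4 @ bit 28 → (0x326d8901>>28)&0xf = 0x3  ←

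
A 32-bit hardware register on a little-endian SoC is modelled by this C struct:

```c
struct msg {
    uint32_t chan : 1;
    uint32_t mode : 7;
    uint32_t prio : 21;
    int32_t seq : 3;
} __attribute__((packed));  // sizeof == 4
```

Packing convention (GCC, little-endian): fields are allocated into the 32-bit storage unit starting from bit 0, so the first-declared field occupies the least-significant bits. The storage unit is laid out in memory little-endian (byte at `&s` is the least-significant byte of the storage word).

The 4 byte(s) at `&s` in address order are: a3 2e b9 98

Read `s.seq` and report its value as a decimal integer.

[0]=0xa3 [1]=0x2e [2]=0xb9 [3]=0x98 (little-endian) → word 0x98b92ea3
chan [0+:1] = (word>>0) & 0x1 = 1
mode [1+:7] = (word>>1) & 0x7f = 81
prio [8+:21] = (word>>8) & 0x1fffff = 1620270
seq [29+:3] = (word>>29) & 0x7 = 4  ←
seq signed 3b, MSB=1: 4 - 8 = -4

-4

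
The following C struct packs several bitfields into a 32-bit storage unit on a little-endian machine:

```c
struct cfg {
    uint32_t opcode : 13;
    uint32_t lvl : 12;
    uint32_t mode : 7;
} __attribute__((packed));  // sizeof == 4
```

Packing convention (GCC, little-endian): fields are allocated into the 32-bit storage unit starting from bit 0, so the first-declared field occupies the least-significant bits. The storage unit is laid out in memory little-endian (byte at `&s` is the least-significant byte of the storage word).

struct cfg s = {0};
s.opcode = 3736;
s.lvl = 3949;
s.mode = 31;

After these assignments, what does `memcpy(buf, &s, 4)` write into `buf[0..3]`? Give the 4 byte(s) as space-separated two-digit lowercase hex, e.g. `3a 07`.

98 ae ed 3f

opcode (13b) val=3736 bits=0xe98 at bit 0: 0x00000e98
lvl (12b) val=3949 bits=0xf6d at bit 13: 0x01edae98
mode (7b) val=31 bits=0x1f at bit 25: 0x3fedae98
word = 0x3fedae98 → little-endian bytes:
  [0]=0x98  [1]=0xae  [2]=0xed  [3]=0x3f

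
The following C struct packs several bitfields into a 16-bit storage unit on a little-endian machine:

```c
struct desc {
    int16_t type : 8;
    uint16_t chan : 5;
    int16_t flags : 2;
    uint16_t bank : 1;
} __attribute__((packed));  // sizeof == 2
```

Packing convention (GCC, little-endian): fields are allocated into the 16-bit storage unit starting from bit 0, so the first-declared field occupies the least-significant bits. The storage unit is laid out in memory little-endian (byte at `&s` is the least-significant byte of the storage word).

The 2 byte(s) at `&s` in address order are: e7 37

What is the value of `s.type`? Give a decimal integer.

[0]=0xe7 [1]=0x37 (little-endian) → word 0x37e7
type:8 @ bit 0 → (0x37e7>>0)&0xff = 0xe7  ←
chan:5 @ bit 8 → (0x37e7>>8)&0x1f = 0x17
flags:2 @ bit 13 → (0x37e7>>13)&0x3 = 0x1
bank:1 @ bit 15 → (0x37e7>>15)&0x1 = 0x0
type signed 8b, MSB=1: 231 - 256 = -25

-25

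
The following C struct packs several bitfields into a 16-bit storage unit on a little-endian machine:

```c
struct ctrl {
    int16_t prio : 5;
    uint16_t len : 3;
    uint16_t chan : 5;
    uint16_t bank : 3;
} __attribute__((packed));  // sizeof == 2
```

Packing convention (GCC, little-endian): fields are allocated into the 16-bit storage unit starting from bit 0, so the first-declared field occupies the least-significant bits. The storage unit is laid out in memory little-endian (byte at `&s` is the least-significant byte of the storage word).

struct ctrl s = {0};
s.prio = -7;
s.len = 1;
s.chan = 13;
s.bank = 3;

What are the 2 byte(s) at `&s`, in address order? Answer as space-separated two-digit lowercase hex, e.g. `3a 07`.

39 6d

prio (5b) val=-7 bits=0x19 at bit 0: 0x0019
len (3b) val=1 bits=0x1 at bit 5: 0x0039
chan (5b) val=13 bits=0xd at bit 8: 0x0d39
bank (3b) val=3 bits=0x3 at bit 13: 0x6d39
word = 0x6d39 → little-endian bytes:
  [0]=0x39  [1]=0x6d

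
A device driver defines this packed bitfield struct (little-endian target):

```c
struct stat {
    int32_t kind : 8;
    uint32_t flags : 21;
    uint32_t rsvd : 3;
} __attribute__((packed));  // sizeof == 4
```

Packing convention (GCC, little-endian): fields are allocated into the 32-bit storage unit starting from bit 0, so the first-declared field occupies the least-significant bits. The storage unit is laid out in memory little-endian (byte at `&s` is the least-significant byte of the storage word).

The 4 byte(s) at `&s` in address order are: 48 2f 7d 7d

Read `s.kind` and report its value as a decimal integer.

[0]=0x48 [1]=0x2f [2]=0x7d [3]=0x7d (little-endian) → word 0x7d7d2f48
kind:8 @ bit 0 → (0x7d7d2f48>>0)&0xff = 0x48  ←
flags:21 @ bit 8 → (0x7d7d2f48>>8)&0x1fffff = 0x1d7d2f
rsvd:3 @ bit 29 → (0x7d7d2f48>>29)&0x7 = 0x3
kind signed 8b, MSB=0: value = 72

72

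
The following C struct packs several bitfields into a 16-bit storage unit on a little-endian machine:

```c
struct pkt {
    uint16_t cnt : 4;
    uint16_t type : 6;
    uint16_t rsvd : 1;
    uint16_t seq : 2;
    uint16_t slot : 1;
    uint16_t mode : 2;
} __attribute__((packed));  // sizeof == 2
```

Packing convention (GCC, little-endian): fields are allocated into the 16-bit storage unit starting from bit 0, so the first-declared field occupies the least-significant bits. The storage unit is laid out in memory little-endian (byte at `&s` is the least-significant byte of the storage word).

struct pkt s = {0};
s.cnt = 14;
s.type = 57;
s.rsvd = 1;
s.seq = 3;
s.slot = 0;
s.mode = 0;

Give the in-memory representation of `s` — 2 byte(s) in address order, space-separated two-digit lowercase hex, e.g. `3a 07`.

9e 1f

cnt:4 = 14 → 0xe << 0 → word 0x000e
type:6 = 57 → 0x39 << 4 → word 0x039e
rsvd:1 = 1 → 0x1 << 10 → word 0x079e
seq:2 = 3 → 0x3 << 11 → word 0x1f9e
slot:1 = 0 → 0x0 << 13 → word 0x1f9e
mode:2 = 0 → 0x0 << 14 → word 0x1f9e
word = 0x1f9e → little-endian bytes:
  [0]=0x9e  [1]=0x1f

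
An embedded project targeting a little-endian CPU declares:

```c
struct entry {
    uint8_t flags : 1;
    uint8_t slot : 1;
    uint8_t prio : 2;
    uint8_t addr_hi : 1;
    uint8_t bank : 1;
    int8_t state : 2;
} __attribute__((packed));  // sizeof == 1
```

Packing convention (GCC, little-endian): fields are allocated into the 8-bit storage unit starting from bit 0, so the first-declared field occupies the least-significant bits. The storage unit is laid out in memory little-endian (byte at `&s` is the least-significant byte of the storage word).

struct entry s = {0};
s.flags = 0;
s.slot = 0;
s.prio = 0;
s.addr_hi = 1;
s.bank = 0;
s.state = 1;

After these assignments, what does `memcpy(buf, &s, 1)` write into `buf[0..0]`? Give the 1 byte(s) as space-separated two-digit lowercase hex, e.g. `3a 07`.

flags (1b) val=0 bits=0x0 at bit 0: 0x00
slot (1b) val=0 bits=0x0 at bit 1: 0x00
prio (2b) val=0 bits=0x0 at bit 2: 0x00
addr_hi (1b) val=1 bits=0x1 at bit 4: 0x10
bank (1b) val=0 bits=0x0 at bit 5: 0x10
state (2b) val=1 bits=0x1 at bit 6: 0x50
word = 0x50 → little-endian bytes:
  [0]=0x50

50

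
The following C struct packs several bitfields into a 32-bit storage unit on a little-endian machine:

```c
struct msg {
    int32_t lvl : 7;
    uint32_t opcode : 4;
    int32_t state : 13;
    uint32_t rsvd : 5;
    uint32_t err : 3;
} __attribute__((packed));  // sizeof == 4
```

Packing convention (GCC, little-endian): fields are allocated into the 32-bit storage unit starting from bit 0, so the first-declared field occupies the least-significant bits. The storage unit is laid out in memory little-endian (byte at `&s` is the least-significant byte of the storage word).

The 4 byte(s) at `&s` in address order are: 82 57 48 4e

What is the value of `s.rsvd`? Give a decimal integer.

14

[0]=0x82 [1]=0x57 [2]=0x48 [3]=0x4e (little-endian) → word 0x4e485782
lvl:7 @ bit 0 → (0x4e485782>>0)&0x7f = 0x2
opcode:4 @ bit 7 → (0x4e485782>>7)&0xf = 0xf
state:13 @ bit 11 → (0x4e485782>>11)&0x1fff = 0x90a
rsvd:5 @ bit 24 → (0x4e485782>>24)&0x1f = 0xe  ←
err:3 @ bit 29 → (0x4e485782>>29)&0x7 = 0x2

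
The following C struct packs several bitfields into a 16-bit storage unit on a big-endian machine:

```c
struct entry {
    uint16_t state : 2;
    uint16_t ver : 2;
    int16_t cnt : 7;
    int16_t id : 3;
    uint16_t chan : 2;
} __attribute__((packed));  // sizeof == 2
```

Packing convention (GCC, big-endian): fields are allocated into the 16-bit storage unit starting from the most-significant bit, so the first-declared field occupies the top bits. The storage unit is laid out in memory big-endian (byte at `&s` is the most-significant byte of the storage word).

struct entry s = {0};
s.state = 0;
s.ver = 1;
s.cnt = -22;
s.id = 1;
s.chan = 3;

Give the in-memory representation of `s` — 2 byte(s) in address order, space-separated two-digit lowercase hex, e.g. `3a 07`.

1d 47

state (2b) val=0 bits=0x0 at bit 14: 0x0000
ver (2b) val=1 bits=0x1 at bit 12: 0x1000
cnt (7b) val=-22 bits=0x6a at bit 5: 0x1d40
id (3b) val=1 bits=0x1 at bit 2: 0x1d44
chan (2b) val=3 bits=0x3 at bit 0: 0x1d47
word = 0x1d47 → big-endian bytes:
  [0]=0x1d  [1]=0x47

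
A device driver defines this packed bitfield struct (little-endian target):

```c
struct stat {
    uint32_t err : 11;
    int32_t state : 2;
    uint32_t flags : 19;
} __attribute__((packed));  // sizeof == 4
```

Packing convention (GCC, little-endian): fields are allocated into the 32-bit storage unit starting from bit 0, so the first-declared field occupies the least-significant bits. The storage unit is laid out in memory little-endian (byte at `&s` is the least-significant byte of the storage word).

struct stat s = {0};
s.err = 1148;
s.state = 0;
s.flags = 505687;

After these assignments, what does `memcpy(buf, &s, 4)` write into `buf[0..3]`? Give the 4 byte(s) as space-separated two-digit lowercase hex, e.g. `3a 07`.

err (11b) val=1148 bits=0x47c at bit 0: 0x0000047c
state (2b) val=0 bits=0x0 at bit 11: 0x0000047c
flags (19b) val=505687 bits=0x7b757 at bit 13: 0xf6eae47c
word = 0xf6eae47c → little-endian bytes:
  [0]=0x7c  [1]=0xe4  [2]=0xea  [3]=0xf6

7c e4 ea f6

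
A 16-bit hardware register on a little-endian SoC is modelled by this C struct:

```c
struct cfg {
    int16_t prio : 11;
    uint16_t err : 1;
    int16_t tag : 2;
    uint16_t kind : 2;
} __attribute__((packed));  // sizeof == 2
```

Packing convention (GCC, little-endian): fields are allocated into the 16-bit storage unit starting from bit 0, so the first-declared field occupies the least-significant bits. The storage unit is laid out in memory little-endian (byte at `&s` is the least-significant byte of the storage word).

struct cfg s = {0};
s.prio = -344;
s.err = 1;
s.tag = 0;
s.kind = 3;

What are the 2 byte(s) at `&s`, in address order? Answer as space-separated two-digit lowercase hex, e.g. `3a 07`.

[0+:11] prio=-344 & 0x7ff = 0x6a8; word=0x06a8
[11+:1] err=1 & 0x1 = 0x1; word=0x0ea8
[12+:2] tag=0 & 0x3 = 0x0; word=0x0ea8
[14+:2] kind=3 & 0x3 = 0x3; word=0xcea8
word = 0xcea8 → little-endian bytes:
  [0]=0xa8  [1]=0xce

a8 ce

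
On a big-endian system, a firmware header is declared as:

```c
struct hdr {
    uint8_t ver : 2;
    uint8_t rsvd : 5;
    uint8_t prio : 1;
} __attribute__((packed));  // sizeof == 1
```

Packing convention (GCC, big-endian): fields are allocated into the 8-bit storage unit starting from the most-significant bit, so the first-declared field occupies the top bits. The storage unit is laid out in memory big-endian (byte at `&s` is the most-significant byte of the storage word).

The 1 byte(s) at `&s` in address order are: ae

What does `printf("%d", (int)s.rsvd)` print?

23

[0]=0xae (big-endian) → word 0xae
ver [6+:2] = (word>>6) & 0x3 = 2
rsvd [1+:5] = (word>>1) & 0x1f = 23  ←
prio [0+:1] = (word>>0) & 0x1 = 0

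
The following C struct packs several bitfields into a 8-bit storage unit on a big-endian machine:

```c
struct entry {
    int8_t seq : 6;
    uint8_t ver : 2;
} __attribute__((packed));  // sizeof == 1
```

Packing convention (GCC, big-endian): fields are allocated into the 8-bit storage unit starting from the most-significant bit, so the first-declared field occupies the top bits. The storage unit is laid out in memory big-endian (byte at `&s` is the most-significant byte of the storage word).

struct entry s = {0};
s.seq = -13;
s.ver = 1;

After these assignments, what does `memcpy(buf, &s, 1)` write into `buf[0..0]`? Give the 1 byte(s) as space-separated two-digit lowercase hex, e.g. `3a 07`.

cd

[2+:6] seq=-13 & 0x3f = 0x33; word=0xcc
[0+:2] ver=1 & 0x3 = 0x1; word=0xcd
word = 0xcd → big-endian bytes:
  [0]=0xcd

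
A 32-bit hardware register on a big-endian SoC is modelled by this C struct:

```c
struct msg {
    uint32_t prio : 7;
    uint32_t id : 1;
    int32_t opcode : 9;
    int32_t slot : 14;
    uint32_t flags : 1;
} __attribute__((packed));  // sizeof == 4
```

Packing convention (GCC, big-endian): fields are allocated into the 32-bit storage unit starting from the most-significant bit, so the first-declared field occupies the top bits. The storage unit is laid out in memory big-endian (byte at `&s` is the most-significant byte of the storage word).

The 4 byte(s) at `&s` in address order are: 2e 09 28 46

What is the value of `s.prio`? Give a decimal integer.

23

[0]=0x2e [1]=0x09 [2]=0x28 [3]=0x46 (big-endian) → word 0x2e092846
prio [25+:7] = (word>>25) & 0x7f = 23  ←
id [24+:1] = (word>>24) & 0x1 = 0
opcode [15+:9] = (word>>15) & 0x1ff = 18
slot [1+:14] = (word>>1) & 0x3fff = 5155
flags [0+:1] = (word>>0) & 0x1 = 0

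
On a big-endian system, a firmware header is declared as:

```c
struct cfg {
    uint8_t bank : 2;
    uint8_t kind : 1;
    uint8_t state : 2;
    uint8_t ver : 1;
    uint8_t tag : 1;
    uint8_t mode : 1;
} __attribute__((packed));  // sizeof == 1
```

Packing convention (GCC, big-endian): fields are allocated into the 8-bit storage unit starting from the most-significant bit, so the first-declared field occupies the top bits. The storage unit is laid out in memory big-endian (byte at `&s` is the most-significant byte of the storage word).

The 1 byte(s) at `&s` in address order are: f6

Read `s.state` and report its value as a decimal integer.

[0]=0xf6 (big-endian) → word 0xf6
bank:2 @ bit 6 → (0xf6>>6)&0x3 = 0x3
kind:1 @ bit 5 → (0xf6>>5)&0x1 = 0x1
state:2 @ bit 3 → (0xf6>>3)&0x3 = 0x2  ←
ver:1 @ bit 2 → (0xf6>>2)&0x1 = 0x1
tag:1 @ bit 1 → (0xf6>>1)&0x1 = 0x1
mode:1 @ bit 0 → (0xf6>>0)&0x1 = 0x0

2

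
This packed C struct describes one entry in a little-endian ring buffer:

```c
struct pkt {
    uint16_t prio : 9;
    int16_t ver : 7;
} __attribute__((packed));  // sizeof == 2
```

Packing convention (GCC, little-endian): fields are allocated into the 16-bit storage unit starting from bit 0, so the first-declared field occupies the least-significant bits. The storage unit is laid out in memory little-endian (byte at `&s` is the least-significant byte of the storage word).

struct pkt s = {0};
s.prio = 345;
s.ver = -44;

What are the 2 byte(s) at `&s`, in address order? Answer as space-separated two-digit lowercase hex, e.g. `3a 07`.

59 a9

prio (9b) val=345 bits=0x159 at bit 0: 0x0159
ver (7b) val=-44 bits=0x54 at bit 9: 0xa959
word = 0xa959 → little-endian bytes:
  [0]=0x59  [1]=0xa9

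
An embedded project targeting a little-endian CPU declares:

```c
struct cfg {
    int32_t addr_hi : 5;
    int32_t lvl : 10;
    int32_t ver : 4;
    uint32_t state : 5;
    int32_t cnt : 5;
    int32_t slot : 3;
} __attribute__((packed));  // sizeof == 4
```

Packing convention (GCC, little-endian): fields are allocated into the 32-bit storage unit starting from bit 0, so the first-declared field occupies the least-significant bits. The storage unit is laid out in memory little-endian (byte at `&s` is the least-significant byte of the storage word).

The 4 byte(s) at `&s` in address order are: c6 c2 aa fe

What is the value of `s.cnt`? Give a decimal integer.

-2

[0]=0xc6 [1]=0xc2 [2]=0xaa [3]=0xfe (little-endian) → word 0xfeaac2c6
addr_hi:5 @ bit 0 → (0xfeaac2c6>>0)&0x1f = 0x6
lvl:10 @ bit 5 → (0xfeaac2c6>>5)&0x3ff = 0x216
ver:4 @ bit 15 → (0xfeaac2c6>>15)&0xf = 0x5
state:5 @ bit 19 → (0xfeaac2c6>>19)&0x1f = 0x15
cnt:5 @ bit 24 → (0xfeaac2c6>>24)&0x1f = 0x1e  ←
slot:3 @ bit 29 → (0xfeaac2c6>>29)&0x7 = 0x7
cnt signed 5b, MSB=1: 30 - 32 = -2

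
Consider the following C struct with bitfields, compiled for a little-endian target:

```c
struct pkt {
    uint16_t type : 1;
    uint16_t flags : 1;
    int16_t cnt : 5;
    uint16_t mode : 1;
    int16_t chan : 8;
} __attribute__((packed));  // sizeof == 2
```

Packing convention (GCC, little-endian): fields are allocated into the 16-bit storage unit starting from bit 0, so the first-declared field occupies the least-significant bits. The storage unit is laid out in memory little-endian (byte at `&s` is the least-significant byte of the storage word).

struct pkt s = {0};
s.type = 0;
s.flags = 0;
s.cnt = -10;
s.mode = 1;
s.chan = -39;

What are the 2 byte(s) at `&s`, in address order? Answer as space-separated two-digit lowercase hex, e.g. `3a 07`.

d8 d9

type:1 = 0 → 0x0 << 0 → word 0x0000
flags:1 = 0 → 0x0 << 1 → word 0x0000
cnt:5 = -10 → 0x16 << 2 → word 0x0058
mode:1 = 1 → 0x1 << 7 → word 0x00d8
chan:8 = -39 → 0xd9 << 8 → word 0xd9d8
word = 0xd9d8 → little-endian bytes:
  [0]=0xd8  [1]=0xd9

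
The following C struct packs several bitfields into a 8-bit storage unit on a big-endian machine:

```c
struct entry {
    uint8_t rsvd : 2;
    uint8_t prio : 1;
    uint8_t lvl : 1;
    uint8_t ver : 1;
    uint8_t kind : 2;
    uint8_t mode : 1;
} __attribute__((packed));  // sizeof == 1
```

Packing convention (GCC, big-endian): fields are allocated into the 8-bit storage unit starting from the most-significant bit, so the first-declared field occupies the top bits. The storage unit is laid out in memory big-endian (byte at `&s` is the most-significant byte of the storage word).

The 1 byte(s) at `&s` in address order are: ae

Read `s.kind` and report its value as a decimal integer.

3

[0]=0xae (big-endian) → word 0xae
rsvd [6+:2] = (word>>6) & 0x3 = 2
prio [5+:1] = (word>>5) & 0x1 = 1
lvl [4+:1] = (word>>4) & 0x1 = 0
ver [3+:1] = (word>>3) & 0x1 = 1
kind [1+:2] = (word>>1) & 0x3 = 3  ←
mode [0+:1] = (word>>0) & 0x1 = 0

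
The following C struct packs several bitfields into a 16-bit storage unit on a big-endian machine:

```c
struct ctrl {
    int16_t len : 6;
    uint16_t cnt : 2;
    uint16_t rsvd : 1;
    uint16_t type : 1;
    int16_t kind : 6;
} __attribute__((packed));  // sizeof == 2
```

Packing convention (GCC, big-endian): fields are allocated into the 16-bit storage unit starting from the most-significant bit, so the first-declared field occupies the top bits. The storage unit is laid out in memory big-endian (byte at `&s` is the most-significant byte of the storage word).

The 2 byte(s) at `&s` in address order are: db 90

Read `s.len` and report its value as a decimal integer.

-10

[0]=0xdb [1]=0x90 (big-endian) → word 0xdb90
len:6 @ bit 10 → (0xdb90>>10)&0x3f = 0x36  ←
cnt:2 @ bit 8 → (0xdb90>>8)&0x3 = 0x3
rsvd:1 @ bit 7 → (0xdb90>>7)&0x1 = 0x1
type:1 @ bit 6 → (0xdb90>>6)&0x1 = 0x0
kind:6 @ bit 0 → (0xdb90>>0)&0x3f = 0x10
len signed 6b, MSB=1: 54 - 64 = -10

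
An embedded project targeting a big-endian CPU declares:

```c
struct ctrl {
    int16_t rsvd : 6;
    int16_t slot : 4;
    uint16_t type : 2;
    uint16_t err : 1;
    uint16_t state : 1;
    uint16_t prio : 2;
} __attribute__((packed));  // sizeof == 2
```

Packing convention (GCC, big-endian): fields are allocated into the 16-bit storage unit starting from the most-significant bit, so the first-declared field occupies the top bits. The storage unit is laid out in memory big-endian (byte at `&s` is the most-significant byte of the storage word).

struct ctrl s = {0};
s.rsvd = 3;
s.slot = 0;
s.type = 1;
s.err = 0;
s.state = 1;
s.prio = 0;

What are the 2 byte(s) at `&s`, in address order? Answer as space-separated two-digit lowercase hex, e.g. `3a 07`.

0c 14

rsvd (6b) val=3 bits=0x3 at bit 10: 0x0c00
slot (4b) val=0 bits=0x0 at bit 6: 0x0c00
type (2b) val=1 bits=0x1 at bit 4: 0x0c10
err (1b) val=0 bits=0x0 at bit 3: 0x0c10
state (1b) val=1 bits=0x1 at bit 2: 0x0c14
prio (2b) val=0 bits=0x0 at bit 0: 0x0c14
word = 0x0c14 → big-endian bytes:
  [0]=0x0c  [1]=0x14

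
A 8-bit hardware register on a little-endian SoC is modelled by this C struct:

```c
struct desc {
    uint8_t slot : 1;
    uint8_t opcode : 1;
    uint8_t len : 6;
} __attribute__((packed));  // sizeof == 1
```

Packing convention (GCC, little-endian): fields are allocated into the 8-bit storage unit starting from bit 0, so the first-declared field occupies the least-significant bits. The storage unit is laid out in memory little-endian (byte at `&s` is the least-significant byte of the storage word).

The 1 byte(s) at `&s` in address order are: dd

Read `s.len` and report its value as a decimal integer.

[0]=0xdd (little-endian) → word 0xdd
slot [0+:1] = (word>>0) & 0x1 = 1
opcode [1+:1] = (word>>1) & 0x1 = 0
len [2+:6] = (word>>2) & 0x3f = 55  ←

55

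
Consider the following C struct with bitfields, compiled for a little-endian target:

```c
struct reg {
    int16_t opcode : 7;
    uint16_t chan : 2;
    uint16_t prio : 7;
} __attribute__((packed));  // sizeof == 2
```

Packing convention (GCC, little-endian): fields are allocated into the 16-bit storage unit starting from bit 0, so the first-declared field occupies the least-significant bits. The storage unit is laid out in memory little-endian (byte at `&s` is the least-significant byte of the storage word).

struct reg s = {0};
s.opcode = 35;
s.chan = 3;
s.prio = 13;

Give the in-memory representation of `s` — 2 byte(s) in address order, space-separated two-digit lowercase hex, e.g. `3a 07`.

opcode (7b) val=35 bits=0x23 at bit 0: 0x0023
chan (2b) val=3 bits=0x3 at bit 7: 0x01a3
prio (7b) val=13 bits=0xd at bit 9: 0x1ba3
word = 0x1ba3 → little-endian bytes:
  [0]=0xa3  [1]=0x1b

a3 1b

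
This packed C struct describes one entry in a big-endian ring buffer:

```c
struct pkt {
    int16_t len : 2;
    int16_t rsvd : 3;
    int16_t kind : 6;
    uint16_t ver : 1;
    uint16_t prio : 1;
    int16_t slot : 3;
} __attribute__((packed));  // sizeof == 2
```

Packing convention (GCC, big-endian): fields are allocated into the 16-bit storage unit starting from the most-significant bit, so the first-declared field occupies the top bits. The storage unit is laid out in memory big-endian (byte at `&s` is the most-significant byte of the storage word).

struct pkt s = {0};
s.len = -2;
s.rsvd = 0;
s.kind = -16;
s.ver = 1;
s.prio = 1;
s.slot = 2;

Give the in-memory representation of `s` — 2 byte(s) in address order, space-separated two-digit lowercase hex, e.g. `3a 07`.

len (2b) val=-2 bits=0x2 at bit 14: 0x8000
rsvd (3b) val=0 bits=0x0 at bit 11: 0x8000
kind (6b) val=-16 bits=0x30 at bit 5: 0x8600
ver (1b) val=1 bits=0x1 at bit 4: 0x8610
prio (1b) val=1 bits=0x1 at bit 3: 0x8618
slot (3b) val=2 bits=0x2 at bit 0: 0x861a
word = 0x861a → big-endian bytes:
  [0]=0x86  [1]=0x1a

86 1a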